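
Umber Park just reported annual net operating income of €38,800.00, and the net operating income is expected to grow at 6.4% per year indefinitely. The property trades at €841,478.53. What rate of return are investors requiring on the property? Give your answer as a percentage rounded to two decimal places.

11.31%

D₁ = €38,800.00 × 1.064 = €41,283.2000
P = D₁/(r − g) ⇒ r = D₁/P + g = €41,283.2000/€841,478.53 + 0.064 = 0.049060 + 0.064 = 0.113060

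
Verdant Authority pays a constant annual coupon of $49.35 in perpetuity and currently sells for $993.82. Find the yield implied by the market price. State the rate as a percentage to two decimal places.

P = C/r ⇒ r = C/P = $49.35/$993.82 = 0.049657

4.97%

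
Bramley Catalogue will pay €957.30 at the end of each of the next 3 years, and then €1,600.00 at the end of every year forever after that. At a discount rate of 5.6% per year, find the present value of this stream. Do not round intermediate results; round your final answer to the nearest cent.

€26840.69

PV of 3-year annuity: €957.30 × [1 − (1+0.056)^−3] / 0.056 = 2577.93031
Perpetuity value at year 3: €1,600.00 / 0.056 = 28571.42857
PV of perpetuity: 28571.42857 / (1+0.056)^3 = 24262.75993
Total PV = 2577.93031 + 24262.75993 = 26840.69024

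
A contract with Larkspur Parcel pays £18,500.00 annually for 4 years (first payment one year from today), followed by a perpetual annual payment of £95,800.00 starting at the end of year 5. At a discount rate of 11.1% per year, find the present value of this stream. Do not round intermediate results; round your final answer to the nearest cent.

PV of 4-year annuity: £18,500.00 × [1 − (1+0.111)^−4] / 0.111 = 57272.91573
Perpetuity value at year 4: £95,800.00 / 0.111 = 863063.06306
PV of perpetuity: 863063.06306 / (1+0.111)^4 = 566482.23458
Total PV = 57272.91573 + 566482.23458 = 623755.15031

£623755.15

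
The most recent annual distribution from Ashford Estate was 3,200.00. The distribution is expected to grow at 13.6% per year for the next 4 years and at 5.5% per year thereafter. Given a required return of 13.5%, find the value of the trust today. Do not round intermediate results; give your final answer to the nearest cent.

D_1 = 3635.20000
D_2 = 4129.58720
D_3 = 4691.21106
D_4 = 5329.21576
Terminal value at year 4: TV = D_4×(1+g_2)/(r−g_2) = 5622.32263/0.08 = 70279.03288
P_0 = D_1/(1+r)^1 + D_2/(1+r)^2 + D_3/(1+r)^3 + D_4/(1+r)^4 + TV/(1+r)^4
    = 3202.81938 + 3205.64125 + 3208.46560 + 3211.29245 + 42348.91913 = 55177.13782

55177.14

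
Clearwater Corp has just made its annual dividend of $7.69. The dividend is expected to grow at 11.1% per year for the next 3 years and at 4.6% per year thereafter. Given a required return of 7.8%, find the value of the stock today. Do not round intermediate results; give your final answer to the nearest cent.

D_1 = 8.54359
D_2 = 9.49193
D_3 = 10.54553
Terminal value at year 3: TV = D_3×(1+g_2)/(r−g_2) = 11.03063/0.032 = 344.70710
P_0 = D_1/(1+r)^1 + D_2/(1+r)^2 + D_3/(1+r)^3 + TV/(1+r)^3
    = 7.92541 + 8.16802 + 8.41806 + 275.16547 = 299.67697

$299.68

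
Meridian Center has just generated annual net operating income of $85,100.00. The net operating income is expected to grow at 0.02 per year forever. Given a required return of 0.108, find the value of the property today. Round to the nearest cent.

$986386.36

D₁ = D₀ × (1 + g) = $85,100.00 × 1.02 = $86,802.0000
Growing perpetuity: P = D₁ / (r − g) = $86,802.0000 / (0.108 − 0.02) = $986,386.36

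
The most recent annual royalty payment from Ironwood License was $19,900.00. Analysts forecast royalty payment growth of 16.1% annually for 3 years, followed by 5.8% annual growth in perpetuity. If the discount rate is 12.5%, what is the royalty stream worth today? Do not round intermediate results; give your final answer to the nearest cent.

$408987.61

D_1 = 23103.90000
D_2 = 26823.62790
D_3 = 31142.23199
Terminal value at year 3: TV = D_3×(1+g_2)/(r−g_2) = 32948.48145/0.067 = 491768.37981
P_0 = D_1/(1+r)^1 + D_2/(1+r)^2 + D_3/(1+r)^3 + TV/(1+r)^3
    = 20536.80000 + 21193.97760 + 21872.18488 + 345384.65084 = 408987.61333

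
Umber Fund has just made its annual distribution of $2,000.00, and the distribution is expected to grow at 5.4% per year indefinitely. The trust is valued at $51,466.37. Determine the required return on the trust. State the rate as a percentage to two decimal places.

D₁ = $2,000.00 × 1.054 = $2,108.0000
P = D₁/(r − g) ⇒ r = D₁/P + g = $2,108.0000/$51,466.37 + 0.054 = 0.040959 + 0.054 = 0.094959

9.50%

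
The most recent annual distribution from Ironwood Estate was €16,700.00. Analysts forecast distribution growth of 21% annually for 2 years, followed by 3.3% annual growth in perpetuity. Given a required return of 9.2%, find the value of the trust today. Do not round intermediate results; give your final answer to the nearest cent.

D_1 = 20207.00000
D_2 = 24450.47000
Terminal value at year 2: TV = D_2×(1+g_2)/(r−g_2) = 25257.33551/0.059 = 428090.43237
P_0 = D_1/(1+r)^1 + D_2/(1+r)^2 + TV/(1+r)^2
    = 18504.57875 + 20504.15778 + 358996.52516 = 398005.26169

€398005.26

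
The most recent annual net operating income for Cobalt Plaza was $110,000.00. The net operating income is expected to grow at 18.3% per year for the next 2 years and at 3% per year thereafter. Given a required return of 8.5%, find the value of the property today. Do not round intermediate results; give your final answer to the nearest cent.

$2699638.71

D_1 = 130130.00000
D_2 = 153943.79000
Terminal value at year 2: TV = D_2×(1+g_2)/(r−g_2) = 158562.10370/0.055 = 2882947.34000
P_0 = D_1/(1+r)^1 + D_2/(1+r)^2 + TV/(1+r)^2
    = 119935.48387 + 130768.36629 + 2448934.85952 = 2699638.70968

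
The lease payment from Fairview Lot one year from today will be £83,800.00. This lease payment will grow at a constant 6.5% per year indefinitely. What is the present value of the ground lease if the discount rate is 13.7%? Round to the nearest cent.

£1163888.89

Growing perpetuity: P = D₁ / (r − g) = £83,800.0000 / (0.137 − 0.065) = £1,163,888.89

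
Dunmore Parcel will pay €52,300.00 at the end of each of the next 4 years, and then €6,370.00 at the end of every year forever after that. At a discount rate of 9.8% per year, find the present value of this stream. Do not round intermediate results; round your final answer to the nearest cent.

PV of 4-year annuity: €52,300.00 × [1 − (1+0.098)^−4] / 0.098 = 166504.26138
Perpetuity value at year 4: €6,370.00 / 0.098 = 65000.00000
PV of perpetuity: 65000.00000 / (1+0.098)^4 = 44720.22667
Total PV = 166504.26138 + 44720.22667 = 211224.48806

€211224.49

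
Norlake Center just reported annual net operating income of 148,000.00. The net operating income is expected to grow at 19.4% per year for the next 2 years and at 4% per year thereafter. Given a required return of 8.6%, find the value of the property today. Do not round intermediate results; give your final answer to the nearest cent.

4386317.56

D_1 = 176712.00000
D_2 = 210994.12800
Terminal value at year 2: TV = D_2×(1+g_2)/(r−g_2) = 219433.89312/0.046 = 4770302.02435
P_0 = D_1/(1+r)^1 + D_2/(1+r)^2 + TV/(1+r)^2
    = 162718.23204 + 178900.15567 + 4044699.17174 = 4386317.55945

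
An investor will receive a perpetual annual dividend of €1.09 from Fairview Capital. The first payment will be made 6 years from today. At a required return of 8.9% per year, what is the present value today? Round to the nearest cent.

Value at end of year 5: C / r = €1.09 / 0.089 = €12.2472
Discount to today: PV = €12.2472 / (1 + 0.089)^5 = €12.2472 / 1.531579 = €8.00

€8.00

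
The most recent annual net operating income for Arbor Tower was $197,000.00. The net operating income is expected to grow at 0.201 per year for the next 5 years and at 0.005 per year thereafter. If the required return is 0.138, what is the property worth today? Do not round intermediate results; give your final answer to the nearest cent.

D_1 = 236597.00000
D_2 = 284152.99700
D_3 = 341267.74940
D_4 = 409862.56703
D_5 = 492244.94300
Terminal value at year 5: TV = D_5×(1+g_2)/(r−g_2) = 494706.16771/0.133 = 3719595.24596
P_0 = D_1/(1+r)^1 + D_2/(1+r)^2 + D_3/(1+r)^3 + D_4/(1+r)^4 + D_5/(1+r)^5 + TV/(1+r)^5
    = 207905.97540 + 219415.70866 + 231562.62399 + 244381.99596 + 257911.05198 + 1948876.74616 = 3110054.10213

$3110054.10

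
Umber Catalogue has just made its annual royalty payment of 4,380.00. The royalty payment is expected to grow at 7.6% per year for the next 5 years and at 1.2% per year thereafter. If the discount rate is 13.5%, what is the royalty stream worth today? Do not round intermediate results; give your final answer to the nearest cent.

D_1 = 4712.88000
D_2 = 5071.05888
D_3 = 5456.45935
D_4 = 5871.15027
D_5 = 6317.35769
Terminal value at year 5: TV = D_5×(1+g_2)/(r−g_2) = 6393.16598/0.123 = 51976.95917
P_0 = D_1/(1+r)^1 + D_2/(1+r)^2 + D_3/(1+r)^3 + D_4/(1+r)^4 + D_5/(1+r)^5 + TV/(1+r)^5
    = 4152.31718 + 3936.46986 + 3731.84279 + 3537.85272 + 3353.94672 + 27595.07384 = 46307.50311

46307.50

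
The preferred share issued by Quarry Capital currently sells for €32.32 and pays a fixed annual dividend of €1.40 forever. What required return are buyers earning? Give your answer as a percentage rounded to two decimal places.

4.33%

P = C/r ⇒ r = C/P = €1.40/€32.32 = 0.043317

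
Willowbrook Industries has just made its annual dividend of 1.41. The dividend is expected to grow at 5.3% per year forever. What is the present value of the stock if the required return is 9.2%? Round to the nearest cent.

D₁ = D₀ × (1 + g) = 1.41 × 1.053 = 1.4847
Growing perpetuity: P = D₁ / (r − g) = 1.4847 / (0.092 − 0.053) = 38.07

38.07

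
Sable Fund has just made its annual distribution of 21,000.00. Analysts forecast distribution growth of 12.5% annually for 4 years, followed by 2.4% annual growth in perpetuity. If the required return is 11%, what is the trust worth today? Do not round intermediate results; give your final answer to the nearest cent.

D_1 = 23625.00000
D_2 = 26578.12500
D_3 = 29900.39062
D_4 = 33637.93945
Terminal value at year 4: TV = D_4×(1+g_2)/(r−g_2) = 34445.25000/0.086 = 400526.16279
P_0 = D_1/(1+r)^1 + D_2/(1+r)^2 + D_3/(1+r)^3 + D_4/(1+r)^4 + TV/(1+r)^4
    = 21283.78378 + 21571.40248 + 21862.90792 + 22158.35262 + 263838.98939 = 350715.43620

350715.44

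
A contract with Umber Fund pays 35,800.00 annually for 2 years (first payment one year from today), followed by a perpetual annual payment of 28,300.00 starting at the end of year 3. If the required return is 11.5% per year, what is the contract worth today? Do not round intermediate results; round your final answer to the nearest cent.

258846.11

PV of 2-year annuity: 35,800.00 × [1 − (1+0.115)^−2] / 0.115 = 60903.69804
Perpetuity value at year 2: 28,300.00 / 0.115 = 246086.95652
PV of perpetuity: 246086.95652 / (1+0.115)^2 = 197942.41310
Total PV = 60903.69804 + 197942.41310 = 258846.11114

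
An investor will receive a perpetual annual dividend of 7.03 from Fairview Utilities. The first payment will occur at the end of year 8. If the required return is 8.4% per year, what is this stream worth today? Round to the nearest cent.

47.59

Value at end of year 7: C / r = 7.03 / 0.084 = 83.6905
Discount to today: PV = 83.6905 / (1 + 0.084)^7 = 83.6905 / 1.758754 = 47.59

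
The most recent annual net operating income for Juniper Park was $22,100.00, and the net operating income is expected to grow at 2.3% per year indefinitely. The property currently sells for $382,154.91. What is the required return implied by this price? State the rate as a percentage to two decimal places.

8.22%

D₁ = $22,100.00 × 1.023 = $22,608.3000
P = D₁/(r − g) ⇒ r = D₁/P + g = $22,608.3000/$382,154.91 + 0.023 = 0.059160 + 0.023 = 0.082160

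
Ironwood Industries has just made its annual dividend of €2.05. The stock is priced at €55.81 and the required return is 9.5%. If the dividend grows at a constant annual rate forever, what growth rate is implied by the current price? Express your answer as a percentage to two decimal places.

5.62%

P = D₀(1+g)/(r−g) ⇒ P(r−g) = D₀(1+g) ⇒ g(P+D₀) = P·r − D₀
g = (P·r − D₀)/(P + D₀) = (€55.81×0.095 − €2.05) / (€55.81 + €2.05) = 0.056204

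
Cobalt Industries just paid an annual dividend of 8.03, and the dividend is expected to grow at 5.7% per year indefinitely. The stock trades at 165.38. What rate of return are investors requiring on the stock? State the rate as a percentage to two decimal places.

10.83%

D₁ = 8.03 × 1.057 = 8.4877
P = D₁/(r − g) ⇒ r = D₁/P + g = 8.4877/165.38 + 0.057 = 0.051322 + 0.057 = 0.108322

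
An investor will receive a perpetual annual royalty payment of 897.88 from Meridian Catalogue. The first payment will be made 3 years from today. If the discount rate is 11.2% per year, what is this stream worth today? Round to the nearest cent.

6483.22

Value at end of year 2: C / r = 897.88 / 0.112 = 8,016.7857
Discount to today: PV = 8,016.7857 / (1 + 0.112)^2 = 8,016.7857 / 1.236544 = 6,483.22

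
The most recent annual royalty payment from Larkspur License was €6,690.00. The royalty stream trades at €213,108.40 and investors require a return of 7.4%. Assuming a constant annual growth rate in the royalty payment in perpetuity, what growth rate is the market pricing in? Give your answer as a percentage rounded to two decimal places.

P = D₀(1+g)/(r−g) ⇒ P(r−g) = D₀(1+g) ⇒ g(P+D₀) = P·r − D₀
g = (P·r − D₀)/(P + D₀) = (€213,108.40×0.074 − €6,690.00) / (€213,108.40 + €6,690.00) = 0.041311

4.13%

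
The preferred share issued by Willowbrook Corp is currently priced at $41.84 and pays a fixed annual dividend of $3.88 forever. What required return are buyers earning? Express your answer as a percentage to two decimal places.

9.27%

P = C/r ⇒ r = C/P = $3.88/$41.84 = 0.092734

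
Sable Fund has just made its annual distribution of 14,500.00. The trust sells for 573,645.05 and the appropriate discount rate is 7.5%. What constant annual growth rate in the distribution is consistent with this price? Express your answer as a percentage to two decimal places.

4.85%

P = D₀(1+g)/(r−g) ⇒ P(r−g) = D₀(1+g) ⇒ g(P+D₀) = P·r − D₀
g = (P·r − D₀)/(P + D₀) = (573,645.05×0.075 − 14,500.00) / (573,645.05 + 14,500.00) = 0.048497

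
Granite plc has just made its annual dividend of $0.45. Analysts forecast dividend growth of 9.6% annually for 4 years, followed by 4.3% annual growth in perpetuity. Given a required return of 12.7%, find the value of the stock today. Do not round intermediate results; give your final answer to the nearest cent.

$6.68

D_1 = 0.49320
D_2 = 0.54055
D_3 = 0.59244
D_4 = 0.64931
Terminal value at year 4: TV = D_4×(1+g_2)/(r−g_2) = 0.67723/0.084 = 8.06231
P_0 = D_1/(1+r)^1 + D_2/(1+r)^2 + D_3/(1+r)^3 + D_4/(1+r)^4 + TV/(1+r)^4
    = 0.43762 + 0.42558 + 0.41388 + 0.40249 + 4.99763 = 6.67721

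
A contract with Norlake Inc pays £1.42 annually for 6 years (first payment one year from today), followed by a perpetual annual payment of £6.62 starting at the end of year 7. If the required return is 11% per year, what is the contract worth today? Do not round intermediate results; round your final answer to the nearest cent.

£38.18

PV of 6-year annuity: £1.42 × [1 − (1+0.11)^−6] / 0.11 = 6.00736
Perpetuity value at year 6: £6.62 / 0.11 = 60.18182
PV of perpetuity: 60.18182 / (1+0.11)^6 = 32.17566
Total PV = 6.00736 + 32.17566 = 38.18302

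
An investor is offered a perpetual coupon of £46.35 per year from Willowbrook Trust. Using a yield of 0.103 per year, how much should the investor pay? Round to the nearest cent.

Level perpetuity: PV = C / r = £46.35 / 0.103 = £450.00

£450.00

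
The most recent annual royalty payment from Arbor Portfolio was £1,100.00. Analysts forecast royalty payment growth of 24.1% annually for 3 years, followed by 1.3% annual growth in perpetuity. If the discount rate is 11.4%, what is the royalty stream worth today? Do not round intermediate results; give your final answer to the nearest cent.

D_1 = 1365.10000
D_2 = 1694.08910
D_3 = 2102.36457
Terminal value at year 3: TV = D_3×(1+g_2)/(r−g_2) = 2129.69531/0.101 = 21086.09220
P_0 = D_1/(1+r)^1 + D_2/(1+r)^2 + D_3/(1+r)^3 + TV/(1+r)^3
    = 1225.40395 + 1365.10440 + 1520.73120 + 15252.48227 = 19363.72182

£19363.72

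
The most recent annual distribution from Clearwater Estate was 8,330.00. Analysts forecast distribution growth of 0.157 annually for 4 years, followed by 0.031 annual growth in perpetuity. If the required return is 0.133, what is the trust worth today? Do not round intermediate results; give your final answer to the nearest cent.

126684.72

D_1 = 9637.81000
D_2 = 11150.94617
D_3 = 12901.64472
D_4 = 14927.20294
Terminal value at year 4: TV = D_4×(1+g_2)/(r−g_2) = 15389.94623/0.102 = 150881.82579
P_0 = D_1/(1+r)^1 + D_2/(1+r)^2 + D_3/(1+r)^3 + D_4/(1+r)^4 + TV/(1+r)^4
    = 8506.45190 + 8686.64152 + 8870.64805 + 9058.55233 + 91562.42605 = 126684.71986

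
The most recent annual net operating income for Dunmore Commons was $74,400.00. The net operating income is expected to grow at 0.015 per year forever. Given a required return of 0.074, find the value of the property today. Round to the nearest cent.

D₁ = D₀ × (1 + g) = $74,400.00 × 1.015 = $75,516.0000
Growing perpetuity: P = D₁ / (r − g) = $75,516.0000 / (0.074 − 0.015) = $1,279,932.20

$1279932.20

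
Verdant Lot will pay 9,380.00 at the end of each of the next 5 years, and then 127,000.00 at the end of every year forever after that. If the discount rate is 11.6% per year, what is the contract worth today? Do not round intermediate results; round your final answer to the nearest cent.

666598.47

PV of 5-year annuity: 9,380.00 × [1 − (1+0.116)^−5] / 0.116 = 34150.56224
Perpetuity value at year 5: 127,000.00 / 0.116 = 1094827.58621
PV of perpetuity: 1094827.58621 / (1+0.116)^5 = 632447.90561
Total PV = 34150.56224 + 632447.90561 = 666598.46785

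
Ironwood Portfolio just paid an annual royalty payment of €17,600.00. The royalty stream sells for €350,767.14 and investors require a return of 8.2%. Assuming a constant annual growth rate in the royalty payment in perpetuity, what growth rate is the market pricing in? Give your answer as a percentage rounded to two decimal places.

P = D₀(1+g)/(r−g) ⇒ P(r−g) = D₀(1+g) ⇒ g(P+D₀) = P·r − D₀
g = (P·r − D₀)/(P + D₀) = (€350,767.14×0.082 − €17,600.00) / (€350,767.14 + €17,600.00) = 0.030304

3.03%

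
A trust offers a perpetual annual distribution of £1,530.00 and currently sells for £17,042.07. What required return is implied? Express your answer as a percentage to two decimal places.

P = C/r ⇒ r = C/P = £1,530.00/£17,042.07 = 0.089778

8.98%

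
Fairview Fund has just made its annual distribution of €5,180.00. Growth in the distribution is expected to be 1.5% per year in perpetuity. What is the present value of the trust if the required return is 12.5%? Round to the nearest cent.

€47797.27

D₁ = D₀ × (1 + g) = €5,180.00 × 1.015 = €5,257.7000
Growing perpetuity: P = D₁ / (r − g) = €5,257.7000 / (0.125 − 0.015) = €47,797.27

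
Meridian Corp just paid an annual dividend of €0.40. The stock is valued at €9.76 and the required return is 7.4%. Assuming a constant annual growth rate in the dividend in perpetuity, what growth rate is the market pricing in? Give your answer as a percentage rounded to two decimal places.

3.17%

P = D₀(1+g)/(r−g) ⇒ P(r−g) = D₀(1+g) ⇒ g(P+D₀) = P·r − D₀
g = (P·r − D₀)/(P + D₀) = (€9.76×0.074 − €0.40) / (€9.76 + €0.40) = 0.031717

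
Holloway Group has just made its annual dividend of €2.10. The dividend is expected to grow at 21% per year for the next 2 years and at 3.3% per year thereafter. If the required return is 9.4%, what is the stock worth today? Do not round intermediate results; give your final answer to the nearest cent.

D_1 = 2.54100
D_2 = 3.07461
Terminal value at year 2: TV = D_2×(1+g_2)/(r−g_2) = 3.17607/0.061 = 52.06676
P_0 = D_1/(1+r)^1 + D_2/(1+r)^2 + TV/(1+r)^2
    = 2.32267 + 2.56895 + 43.50367 = 48.39529

€48.40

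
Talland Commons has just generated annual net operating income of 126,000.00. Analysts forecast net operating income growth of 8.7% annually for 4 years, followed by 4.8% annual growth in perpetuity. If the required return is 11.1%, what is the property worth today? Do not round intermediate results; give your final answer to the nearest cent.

D_1 = 136962.00000
D_2 = 148877.69400
D_3 = 161830.05338
D_4 = 175909.26802
Terminal value at year 4: TV = D_4×(1+g_2)/(r−g_2) = 184352.91289/0.063 = 2926236.71249
P_0 = D_1/(1+r)^1 + D_2/(1+r)^2 + D_3/(1+r)^3 + D_4/(1+r)^4 + TV/(1+r)^4
    = 123278.12781 + 120615.05394 + 118009.50822 + 115460.24792 + 1920672.06066 = 2398034.99856

2398035.00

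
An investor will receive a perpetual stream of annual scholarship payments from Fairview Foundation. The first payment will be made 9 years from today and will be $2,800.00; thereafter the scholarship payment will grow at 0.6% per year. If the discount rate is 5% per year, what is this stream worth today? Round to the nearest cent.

$43071.60

Value at end of year 8: C₁ / (r − g) = $2,800.00 / (0.05 − 0.006) = $63,636.3636
Discount to today: PV = $63,636.3636 / (1 + 0.05)^8 = $63,636.3636 / 1.477455 = $43,071.60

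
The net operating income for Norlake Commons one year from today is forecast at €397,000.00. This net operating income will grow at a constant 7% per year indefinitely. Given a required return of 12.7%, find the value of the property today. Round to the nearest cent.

€6964912.28

Growing perpetuity: P = D₁ / (r − g) = €397,000.0000 / (0.127 − 0.07) = €6,964,912.28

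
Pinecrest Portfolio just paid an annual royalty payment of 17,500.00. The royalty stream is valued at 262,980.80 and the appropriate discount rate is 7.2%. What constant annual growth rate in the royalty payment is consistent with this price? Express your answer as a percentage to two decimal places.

0.51%

P = D₀(1+g)/(r−g) ⇒ P(r−g) = D₀(1+g) ⇒ g(P+D₀) = P·r − D₀
g = (P·r − D₀)/(P + D₀) = (262,980.80×0.072 − 17,500.00) / (262,980.80 + 17,500.00) = 0.005115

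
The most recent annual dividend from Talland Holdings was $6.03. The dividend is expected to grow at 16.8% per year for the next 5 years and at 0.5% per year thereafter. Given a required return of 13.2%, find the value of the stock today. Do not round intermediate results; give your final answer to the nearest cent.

$88.95

D_1 = 7.04304
D_2 = 8.22627
D_3 = 9.60828
D_4 = 11.22248
D_5 = 13.10785
Terminal value at year 5: TV = D_5×(1+g_2)/(r−g_2) = 13.17339/0.127 = 103.72749
P_0 = D_1/(1+r)^1 + D_2/(1+r)^2 + D_3/(1+r)^3 + D_4/(1+r)^4 + D_5/(1+r)^5 + TV/(1+r)^5
    = 6.22177 + 6.41963 + 6.62379 + 6.83444 + 7.05179 + 55.80354 = 88.95496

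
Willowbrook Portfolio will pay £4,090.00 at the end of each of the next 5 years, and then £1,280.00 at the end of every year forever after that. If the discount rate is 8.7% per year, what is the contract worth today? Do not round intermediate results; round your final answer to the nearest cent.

£25728.18

PV of 5-year annuity: £4,090.00 × [1 − (1+0.087)^−5] / 0.087 = 16033.28315
Perpetuity value at year 5: £1,280.00 / 0.087 = 14712.64368
PV of perpetuity: 14712.64368 / (1+0.087)^5 = 9694.89247
Total PV = 16033.28315 + 9694.89247 = 25728.17562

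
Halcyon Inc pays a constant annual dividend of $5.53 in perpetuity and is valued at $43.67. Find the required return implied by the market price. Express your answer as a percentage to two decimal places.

P = C/r ⇒ r = C/P = $5.53/$43.67 = 0.126632

12.66%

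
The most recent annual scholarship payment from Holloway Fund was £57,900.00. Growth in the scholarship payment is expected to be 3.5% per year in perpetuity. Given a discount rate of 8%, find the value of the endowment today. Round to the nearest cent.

D₁ = D₀ × (1 + g) = £57,900.00 × 1.035 = £59,926.5000
Growing perpetuity: P = D₁ / (r − g) = £59,926.5000 / (0.08 − 0.035) = £1,331,700.00

£1331700.00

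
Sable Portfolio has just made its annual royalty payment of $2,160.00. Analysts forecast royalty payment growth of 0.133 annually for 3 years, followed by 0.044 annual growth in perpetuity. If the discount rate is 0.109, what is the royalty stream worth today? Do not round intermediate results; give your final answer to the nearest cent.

D_1 = 2447.28000
D_2 = 2772.76824
D_3 = 3141.54642
Terminal value at year 3: TV = D_3×(1+g_2)/(r−g_2) = 3279.77446/0.065 = 50458.06859
P_0 = D_1/(1+r)^1 + D_2/(1+r)^2 + D_3/(1+r)^3 + TV/(1+r)^3
    = 2206.74482 + 2254.50124 + 2303.29117 + 36994.39968 = 43758.93691

$43758.94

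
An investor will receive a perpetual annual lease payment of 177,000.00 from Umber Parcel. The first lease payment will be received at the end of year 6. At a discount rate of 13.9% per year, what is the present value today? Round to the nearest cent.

664262.67

Value at end of year 5: C / r = 177,000.00 / 0.139 = 1,273,381.2950
Discount to today: PV = 1,273,381.2950 / (1 + 0.139)^5 = 1,273,381.2950 / 1.916985 = 664,262.67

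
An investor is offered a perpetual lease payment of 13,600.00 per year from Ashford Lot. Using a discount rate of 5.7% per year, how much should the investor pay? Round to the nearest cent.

238596.49

Level perpetuity: PV = C / r = 13,600.00 / 0.057 = 238,596.49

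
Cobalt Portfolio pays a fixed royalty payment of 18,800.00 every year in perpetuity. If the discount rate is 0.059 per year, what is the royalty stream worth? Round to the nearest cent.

318644.07

Level perpetuity: PV = C / r = 18,800.00 / 0.059 = 318,644.07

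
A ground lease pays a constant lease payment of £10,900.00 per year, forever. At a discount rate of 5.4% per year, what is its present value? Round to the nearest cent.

Level perpetuity: PV = C / r = £10,900.00 / 0.054 = £201,851.85

£201851.85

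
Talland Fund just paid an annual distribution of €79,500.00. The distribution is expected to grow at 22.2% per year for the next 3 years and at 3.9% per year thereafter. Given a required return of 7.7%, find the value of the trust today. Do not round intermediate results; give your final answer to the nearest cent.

D_1 = 97149.00000
D_2 = 118716.07800
D_3 = 145071.04732
Terminal value at year 3: TV = D_3×(1+g_2)/(r−g_2) = 150728.81816/0.038 = 3966547.84635
P_0 = D_1/(1+r)^1 + D_2/(1+r)^2 + D_3/(1+r)^3 + TV/(1+r)^3
    = 90203.34262 + 102347.71094 + 116127.11492 + 3175159.79997 = 3483837.96844

€3483837.97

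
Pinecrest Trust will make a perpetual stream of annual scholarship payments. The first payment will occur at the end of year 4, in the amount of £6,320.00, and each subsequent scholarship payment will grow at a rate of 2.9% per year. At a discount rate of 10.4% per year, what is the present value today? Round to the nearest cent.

Value at end of year 3: C₁ / (r − g) = £6,320.00 / (0.104 − 0.029) = £84,266.6667
Discount to today: PV = £84,266.6667 / (1 + 0.104)^3 = £84,266.6667 / 1.345573 = £62,625.12

£62625.12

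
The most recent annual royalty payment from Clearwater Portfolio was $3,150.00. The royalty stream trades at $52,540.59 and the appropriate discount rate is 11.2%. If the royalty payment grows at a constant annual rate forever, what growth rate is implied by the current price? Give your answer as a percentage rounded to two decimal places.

4.91%

P = D₀(1+g)/(r−g) ⇒ P(r−g) = D₀(1+g) ⇒ g(P+D₀) = P·r − D₀
g = (P·r − D₀)/(P + D₀) = ($52,540.59×0.112 − $3,150.00) / ($52,540.59 + $3,150.00) = 0.049102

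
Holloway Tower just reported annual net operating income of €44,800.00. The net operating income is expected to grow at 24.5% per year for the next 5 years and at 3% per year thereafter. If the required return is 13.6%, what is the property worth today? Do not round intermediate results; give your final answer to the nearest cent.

D_1 = 55776.00000
D_2 = 69441.12000
D_3 = 86454.19440
D_4 = 107635.47203
D_5 = 134006.16267
Terminal value at year 5: TV = D_5×(1+g_2)/(r−g_2) = 138026.34756/0.106 = 1302135.35429
P_0 = D_1/(1+r)^1 + D_2/(1+r)^2 + D_3/(1+r)^3 + D_4/(1+r)^4 + D_5/(1+r)^5 + TV/(1+r)^5
    = 49098.59155 + 53809.63598 + 58972.70845 + 64631.18136 + 70832.58872 + 688278.92817 = 985623.63424

€985623.63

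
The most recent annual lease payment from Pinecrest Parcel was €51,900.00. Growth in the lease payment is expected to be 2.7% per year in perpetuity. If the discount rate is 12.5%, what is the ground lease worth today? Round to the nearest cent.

D₁ = D₀ × (1 + g) = €51,900.00 × 1.027 = €53,301.3000
Growing perpetuity: P = D₁ / (r − g) = €53,301.3000 / (0.125 − 0.027) = €543,890.82

€543890.82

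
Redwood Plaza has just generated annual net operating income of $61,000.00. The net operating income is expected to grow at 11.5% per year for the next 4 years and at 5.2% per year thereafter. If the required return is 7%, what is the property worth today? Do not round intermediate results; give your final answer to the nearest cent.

D_1 = 68015.00000
D_2 = 75836.72500
D_3 = 84557.94838
D_4 = 94282.11244
Terminal value at year 4: TV = D_4×(1+g_2)/(r−g_2) = 99184.78228/0.018 = 5510265.68249
P_0 = D_1/(1+r)^1 + D_2/(1+r)^2 + D_3/(1+r)^3 + D_4/(1+r)^4 + TV/(1+r)^4
    = 63565.42056 + 66238.73264 + 69024.47373 + 71927.37216 + 4203755.30629 = 4474511.30538

$4474511.31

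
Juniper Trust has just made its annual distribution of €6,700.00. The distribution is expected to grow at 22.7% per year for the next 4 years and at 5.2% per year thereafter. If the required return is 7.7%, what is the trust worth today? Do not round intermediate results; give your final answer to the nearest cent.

€512493.92

D_1 = 8220.90000
D_2 = 10087.04430
D_3 = 12376.80336
D_4 = 15186.33772
Terminal value at year 4: TV = D_4×(1+g_2)/(r−g_2) = 15976.02728/0.025 = 639041.09117
P_0 = D_1/(1+r)^1 + D_2/(1+r)^2 + D_3/(1+r)^3 + D_4/(1+r)^4 + TV/(1+r)^4
    = 7633.14763 + 8696.26012 + 9907.43841 + 11287.30448 + 474969.77244 = 512493.92307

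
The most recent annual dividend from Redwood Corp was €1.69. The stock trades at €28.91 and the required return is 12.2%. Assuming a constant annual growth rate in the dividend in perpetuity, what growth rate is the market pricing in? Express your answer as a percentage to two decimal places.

P = D₀(1+g)/(r−g) ⇒ P(r−g) = D₀(1+g) ⇒ g(P+D₀) = P·r − D₀
g = (P·r − D₀)/(P + D₀) = (€28.91×0.122 − €1.69) / (€28.91 + €1.69) = 0.060033

6.00%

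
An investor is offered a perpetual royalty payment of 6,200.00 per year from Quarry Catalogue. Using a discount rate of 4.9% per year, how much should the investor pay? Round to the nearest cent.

126530.61

Level perpetuity: PV = C / r = 6,200.00 / 0.049 = 126,530.61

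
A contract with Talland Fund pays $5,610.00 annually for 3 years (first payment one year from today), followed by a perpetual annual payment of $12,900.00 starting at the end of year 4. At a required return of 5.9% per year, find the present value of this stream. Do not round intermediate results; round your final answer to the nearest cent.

$199121.70

PV of 3-year annuity: $5,610.00 × [1 − (1+0.059)^−3] / 0.059 = 15023.38464
Perpetuity value at year 3: $12,900.00 / 0.059 = 218644.06780
PV of perpetuity: 218644.06780 / (1+0.059)^3 = 184098.31703
Total PV = 15023.38464 + 184098.31703 = 199121.70167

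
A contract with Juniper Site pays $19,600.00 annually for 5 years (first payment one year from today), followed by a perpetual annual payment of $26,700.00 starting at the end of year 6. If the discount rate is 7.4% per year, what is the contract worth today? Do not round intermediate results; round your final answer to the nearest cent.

PV of 5-year annuity: $19,600.00 × [1 − (1+0.074)^−5] / 0.074 = 79510.44570
Perpetuity value at year 5: $26,700.00 / 0.074 = 360810.81081
PV of perpetuity: 360810.81081 / (1+0.074)^5 = 252498.11182
Total PV = 79510.44570 + 252498.11182 = 332008.55752

$332008.56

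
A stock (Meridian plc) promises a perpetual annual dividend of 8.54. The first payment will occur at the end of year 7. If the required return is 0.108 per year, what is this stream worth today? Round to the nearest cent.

Value at end of year 6: C / r = 8.54 / 0.108 = 79.0741
Discount to today: PV = 79.0741 / (1 + 0.108)^6 = 79.0741 / 1.850285 = 42.74

42.74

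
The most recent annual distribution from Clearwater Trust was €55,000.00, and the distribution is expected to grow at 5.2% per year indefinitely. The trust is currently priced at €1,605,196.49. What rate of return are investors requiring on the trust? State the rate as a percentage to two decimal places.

D₁ = €55,000.00 × 1.052 = €57,860.0000
P = D₁/(r − g) ⇒ r = D₁/P + g = €57,860.0000/€1,605,196.49 + 0.052 = 0.036045 + 0.052 = 0.088045

8.80%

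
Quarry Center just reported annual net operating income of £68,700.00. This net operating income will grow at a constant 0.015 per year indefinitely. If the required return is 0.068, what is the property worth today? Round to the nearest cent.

D₁ = D₀ × (1 + g) = £68,700.00 × 1.015 = £69,730.5000
Growing perpetuity: P = D₁ / (r − g) = £69,730.5000 / (0.068 − 0.015) = £1,315,669.81

£1315669.81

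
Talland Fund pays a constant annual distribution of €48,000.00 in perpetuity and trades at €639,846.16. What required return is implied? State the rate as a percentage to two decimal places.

7.50%

P = C/r ⇒ r = C/P = €48,000.00/€639,846.16 = 0.075018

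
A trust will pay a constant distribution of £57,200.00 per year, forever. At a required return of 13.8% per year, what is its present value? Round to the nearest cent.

£414492.75

Level perpetuity: PV = C / r = £57,200.00 / 0.138 = £414,492.75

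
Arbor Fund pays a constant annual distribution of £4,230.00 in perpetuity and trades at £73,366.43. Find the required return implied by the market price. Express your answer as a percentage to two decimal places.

P = C/r ⇒ r = C/P = £4,230.00/£73,366.43 = 0.057656

5.77%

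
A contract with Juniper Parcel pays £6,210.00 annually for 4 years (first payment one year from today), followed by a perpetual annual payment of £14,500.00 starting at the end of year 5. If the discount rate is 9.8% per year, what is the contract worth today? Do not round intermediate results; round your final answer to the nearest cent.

PV of 4-year annuity: £6,210.00 × [1 − (1+0.098)^−4] / 0.098 = 19770.39127
Perpetuity value at year 4: £14,500.00 / 0.098 = 147959.18367
PV of perpetuity: 147959.18367 / (1+0.098)^4 = 101796.43434
Total PV = 19770.39127 + 101796.43434 = 121566.82561

£121566.83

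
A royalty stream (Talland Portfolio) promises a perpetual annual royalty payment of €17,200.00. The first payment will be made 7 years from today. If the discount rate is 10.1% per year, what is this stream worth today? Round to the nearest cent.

Value at end of year 6: C / r = €17,200.00 / 0.101 = €170,297.0297
Discount to today: PV = €170,297.0297 / (1 + 0.101)^6 = €170,297.0297 / 1.781246 = €95,605.56

€95605.56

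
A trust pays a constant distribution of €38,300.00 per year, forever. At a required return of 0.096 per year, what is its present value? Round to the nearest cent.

Level perpetuity: PV = C / r = €38,300.00 / 0.096 = €398,958.33

€398958.33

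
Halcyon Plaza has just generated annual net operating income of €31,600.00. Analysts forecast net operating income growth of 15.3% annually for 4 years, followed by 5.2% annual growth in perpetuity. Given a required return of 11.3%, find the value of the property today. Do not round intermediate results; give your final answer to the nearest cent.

D_1 = 36434.80000
D_2 = 42009.32440
D_3 = 48436.75103
D_4 = 55847.57394
Terminal value at year 4: TV = D_4×(1+g_2)/(r−g_2) = 58751.64779/0.061 = 963141.76699
P_0 = D_1/(1+r)^1 + D_2/(1+r)^2 + D_3/(1+r)^3 + D_4/(1+r)^4 + TV/(1+r)^4
    = 32735.66936 + 33912.15344 + 35130.91906 + 36393.48578 + 627638.47609 = 765810.70373

€765810.70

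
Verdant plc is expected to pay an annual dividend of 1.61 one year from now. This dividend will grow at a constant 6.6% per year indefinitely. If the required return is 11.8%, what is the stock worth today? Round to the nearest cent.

Growing perpetuity: P = D₁ / (r − g) = 1.6100 / (0.118 − 0.066) = 30.96

30.96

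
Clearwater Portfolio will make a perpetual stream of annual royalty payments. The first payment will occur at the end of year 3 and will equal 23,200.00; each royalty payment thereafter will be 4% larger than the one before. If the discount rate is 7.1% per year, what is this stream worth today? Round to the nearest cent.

Value at end of year 2: C₁ / (r − g) = 23,200.00 / (0.071 − 0.04) = 748,387.0968
Discount to today: PV = 748,387.0968 / (1 + 0.071)^2 = 748,387.0968 / 1.147041 = 652,450.17

652450.17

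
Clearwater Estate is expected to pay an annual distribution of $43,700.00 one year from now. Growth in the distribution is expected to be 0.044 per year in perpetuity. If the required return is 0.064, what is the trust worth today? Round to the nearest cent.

Growing perpetuity: P = D₁ / (r − g) = $43,700.0000 / (0.064 − 0.044) = $2,185,000.00

$2185000.00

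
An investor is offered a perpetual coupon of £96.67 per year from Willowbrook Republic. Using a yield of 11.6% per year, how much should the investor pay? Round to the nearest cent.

Level perpetuity: PV = C / r = £96.67 / 0.116 = £833.36

£833.36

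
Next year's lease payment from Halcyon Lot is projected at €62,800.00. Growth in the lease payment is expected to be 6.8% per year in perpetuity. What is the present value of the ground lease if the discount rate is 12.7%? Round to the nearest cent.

Growing perpetuity: P = D₁ / (r − g) = €62,800.0000 / (0.127 − 0.068) = €1,064,406.78

€1064406.78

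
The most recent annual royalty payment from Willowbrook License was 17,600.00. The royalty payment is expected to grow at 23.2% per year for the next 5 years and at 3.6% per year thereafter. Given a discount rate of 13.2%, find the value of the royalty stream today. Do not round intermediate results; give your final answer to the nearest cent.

404273.45

D_1 = 21683.20000
D_2 = 26713.70240
D_3 = 32911.28136
D_4 = 40546.69863
D_5 = 49953.53271
Terminal value at year 5: TV = D_5×(1+g_2)/(r−g_2) = 51751.85989/0.096 = 539081.87387
P_0 = D_1/(1+r)^1 + D_2/(1+r)^2 + D_3/(1+r)^3 + D_4/(1+r)^4 + D_5/(1+r)^5 + TV/(1+r)^5
    = 19154.77032 + 20846.88784 + 22688.48570 + 24692.76889 + 26874.10890 + 290016.42521 = 404273.44686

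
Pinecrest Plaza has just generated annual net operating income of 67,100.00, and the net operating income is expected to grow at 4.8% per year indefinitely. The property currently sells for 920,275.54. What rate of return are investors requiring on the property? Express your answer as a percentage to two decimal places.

12.44%

D₁ = 67,100.00 × 1.048 = 70,320.8000
P = D₁/(r − g) ⇒ r = D₁/P + g = 70,320.8000/920,275.54 + 0.048 = 0.076413 + 0.048 = 0.124413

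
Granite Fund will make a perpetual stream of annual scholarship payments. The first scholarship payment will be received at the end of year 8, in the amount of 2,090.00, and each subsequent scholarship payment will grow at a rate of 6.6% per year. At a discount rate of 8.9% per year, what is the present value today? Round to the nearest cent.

Value at end of year 7: C₁ / (r − g) = 2,090.00 / (0.089 − 0.066) = 90,869.5652
Discount to today: PV = 90,869.5652 / (1 + 0.089)^7 = 90,869.5652 / 1.816332 = 50,029.17

50029.17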